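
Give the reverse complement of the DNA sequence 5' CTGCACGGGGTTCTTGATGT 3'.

Reading the sequence 3'→5' and pairing each base (A↔T, G↔C) gives the reverse complement directly.

5′-ACATCAAGAACCCCGTGCAG-3′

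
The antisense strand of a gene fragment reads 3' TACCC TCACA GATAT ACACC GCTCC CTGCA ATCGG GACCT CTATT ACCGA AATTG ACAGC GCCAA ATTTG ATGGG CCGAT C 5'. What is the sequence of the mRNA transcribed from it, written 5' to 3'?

Reading the template 3'→5' as shown, RNA polymerase pairs each base (A→U, T→A, G↔C) to build mRNA 5'→3' directly.

5'-AUGGGAGUGUCUAUAUGUGGCGAGGGACGUUAGCCCUGGAGAUAAUGGCUUUAACUGUCGCGGUUUAAACUACCCGGCUAG-3'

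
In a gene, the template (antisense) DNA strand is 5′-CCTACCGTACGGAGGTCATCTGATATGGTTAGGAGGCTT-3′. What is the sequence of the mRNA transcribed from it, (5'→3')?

5'-AAGCCUCCUAACCAUAUCAGAUGACCUCCGUACGGUAGG-3'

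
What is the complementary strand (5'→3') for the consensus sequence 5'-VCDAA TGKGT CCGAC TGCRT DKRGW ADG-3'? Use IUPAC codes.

5'-CHTWCYMHAYGCAGTCGGACMCATTHGB-3'

Standard pairs A↔T, G↔C; ambiguity codes pair R↔Y, K↔M, W↔W, D↔H, V↔B. Complement (BGHTTACMCAGGCTGACGYAHMYCWTHC), then reverse for 5'→3'.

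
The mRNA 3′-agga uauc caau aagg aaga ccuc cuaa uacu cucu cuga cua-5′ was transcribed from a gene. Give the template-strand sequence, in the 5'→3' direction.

Written 5'→3' the mRNA is AUCAGUCUCUCUCAUAAUCCUCCAGAAGGAAUAACCUAUAGGA, so the coding DNA strand is ATCAGTCTCTCTCATAATCCTCCAGAAGGAATAACCTATAGGA. The template is its reverse complement.

5'-TCCTATAGGTTATTCCTTCTGGAGGATTATGAGAGAGACTGAT-3'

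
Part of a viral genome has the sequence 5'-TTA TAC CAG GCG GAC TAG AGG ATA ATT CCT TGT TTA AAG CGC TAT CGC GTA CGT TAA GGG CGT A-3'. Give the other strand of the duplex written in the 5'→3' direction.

5'-TACGCCCTTAACGTACGCGATAGCGCTTTAAACAAGGAATTATCCTCTAGTCCGCCTGGTATAA-3'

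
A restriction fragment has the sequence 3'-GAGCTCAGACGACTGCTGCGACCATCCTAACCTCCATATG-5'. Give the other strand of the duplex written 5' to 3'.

The strand is given 3'→5', so its complement runs 5'→3' in the same left-to-right order: pair each base A↔T, G↔C.

5'-CTCGAGTCTGCTGACGACGCTGGTAGGATTGGAGGTATAC-3'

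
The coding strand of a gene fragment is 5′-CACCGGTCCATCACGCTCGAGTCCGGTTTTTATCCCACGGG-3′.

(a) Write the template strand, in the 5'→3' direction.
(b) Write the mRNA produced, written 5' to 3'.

(a) The template strand is the reverse complement of the coding strand: complement GTGGCCAGGTAGTGCGAGCTCAGGCCAAAAATAGGGTGCCC, then reverse.
(b) mRNA matches the coding strand with T→U.

(a) 5'-CCCGTGGGATAAAAACCGGACTCGAGCGTGATGGACCGGTG-3'
(b) 5′-CACCGGUCCAUCACGCUCGAGUCCGGUUUUUAUCCCACGGG-3′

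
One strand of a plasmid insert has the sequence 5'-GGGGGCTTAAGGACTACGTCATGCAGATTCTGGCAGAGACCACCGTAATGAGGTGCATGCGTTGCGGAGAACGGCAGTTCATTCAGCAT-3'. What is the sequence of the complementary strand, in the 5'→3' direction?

5'-ATGCTGAATGAACTGCCGTTCTCCGCAACGCATGCACCTCATTACGGTGGTCTCTGCCAGAATCTGCATGACGTAGTCCTTAAGCCCCC-3'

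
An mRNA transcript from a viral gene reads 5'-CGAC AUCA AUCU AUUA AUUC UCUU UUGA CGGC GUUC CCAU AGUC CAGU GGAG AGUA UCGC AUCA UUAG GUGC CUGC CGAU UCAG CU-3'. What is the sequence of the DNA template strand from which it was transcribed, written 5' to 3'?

Replace U with T to get the coding DNA strand: CGACATCAATCTATTAATTCTCTTTTGACGGCGTTCCCATAGTCCAGTGGAGAGTATCGCATCATTAGGTGCCTGCCGATTCAGCT. The template strand is its reverse complement (complement GCTGTAGTTAGATAATTAAGAGAAAACTGCCGCAAGGGTATCAGGTCACCTCTCATAGCGTAGTAATCCACGGACGGCTAAGTCGA, then reverse).

5′-AGCTGAATCGGCAGGCACCTAATGATGCGATACTCTCCACTGGACTATGGGAACGCCGTCAAAAGAGAATTAATAGATTGATGTCG-3′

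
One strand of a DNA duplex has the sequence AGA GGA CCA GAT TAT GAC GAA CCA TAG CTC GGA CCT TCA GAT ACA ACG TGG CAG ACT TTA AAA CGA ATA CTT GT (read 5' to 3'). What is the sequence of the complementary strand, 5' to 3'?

5′-ACAAGTATTCGTTTTAAAGTCTGCCACGTTGTATCTGAAGGTCCGAGCTATGGTTCGTCATAATCTGGTCCTCT-3′

The complement of AGAGGACCAGATTATGACGAACCATAGCTCGGACCTTCAGATACAACGTGGCAGACTTTAAAACGAATACTTGT is TCTCCTGGTCTAATACTGCTTGGTATCGAGCCTGGAAGTCTATGTTGCACCGTCTGAAATTTTGCTTATGAACA (A↔T, G↔C). DNA strands are antiparallel, so the complementary strand runs 3'→5'; reversing gives the 5'→3' form.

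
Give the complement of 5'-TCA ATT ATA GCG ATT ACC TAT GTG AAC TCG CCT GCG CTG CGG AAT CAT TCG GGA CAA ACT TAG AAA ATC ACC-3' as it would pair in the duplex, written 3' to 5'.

Base-pairing A↔T, G↔C gives the complement. The complementary strand is antiparallel, so paired with a 5'→3' strand it runs 3'→5'.

3'-AGTTAATATCGCTAATGGATACACTTGAGCGGACGCGACGCCTTAGTAAGCCCTGTTTGAATCTTTTAGTGG-5'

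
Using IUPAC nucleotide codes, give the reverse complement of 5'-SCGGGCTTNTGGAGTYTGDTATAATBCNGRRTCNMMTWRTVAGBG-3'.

Standard pairs A↔T, G↔C; ambiguity codes pair R↔Y, M↔K, W↔W, S↔S, B↔V, D↔H, N↔N. Complement (SGCCCGAANACCTCARACHATATTAVGNCYYAGNKKAWYABTCVC), then reverse for 5'→3'.

5′-CVCTBAYWAKKNGAYYCNGVATTATAHCARACTCCANAAGCCCGS-3′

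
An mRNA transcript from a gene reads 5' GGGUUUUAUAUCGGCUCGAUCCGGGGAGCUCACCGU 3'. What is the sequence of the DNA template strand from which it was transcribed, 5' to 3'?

Replace U with T to get the coding DNA strand: GGGTTTTATATCGGCTCGATCCGGGGAGCTCACCGT. The template strand is its reverse complement (complement CCCAAAATATAGCCGAGCTAGGCCCCTCGAGTGGCA, then reverse).

5'-ACGGTGAGCTCCCCGGATCGAGCCGATATAAAACCC-3'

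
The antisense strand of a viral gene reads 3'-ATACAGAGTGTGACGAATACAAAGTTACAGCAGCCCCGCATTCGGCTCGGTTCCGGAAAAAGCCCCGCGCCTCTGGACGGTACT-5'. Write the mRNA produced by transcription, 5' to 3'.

Reading the template 3'→5' as shown, RNA polymerase pairs each base (A→U, T→A, G↔C) to build mRNA 5'→3' directly.

5'-UAUGUCUCACACUGCUUAUGUUUCAAUGUCGUCGGGGCGUAAGCCGAGCCAAGGCCUUUUUCGGGGCGCGGAGACCUGCCAUGA-3'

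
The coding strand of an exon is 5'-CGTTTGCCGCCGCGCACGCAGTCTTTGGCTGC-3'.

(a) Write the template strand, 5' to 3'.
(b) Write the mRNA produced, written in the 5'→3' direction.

(a) The template strand is the reverse complement of the coding strand: complement GCAAACGGCGGCGCGTGCGTCAGAAACCGACG, then reverse.
(b) mRNA matches the coding strand with T→U.

(a) 5'-GCAGCCAAAGACTGCGTGCGCGGCGGCAAACG-3'
(b) 5'-CGUUUGCCGCCGCGCACGCAGUCUUUGGCUGC-3'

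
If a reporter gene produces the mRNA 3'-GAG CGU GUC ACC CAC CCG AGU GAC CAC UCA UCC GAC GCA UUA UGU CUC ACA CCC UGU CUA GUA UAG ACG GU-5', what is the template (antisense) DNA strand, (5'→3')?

Written 5'→3' the mRNA is UGGCAGAUAUGAUCUGUCCCACACUCUGUAUUACGCAGCCUACUCACCAGUGAGCCCACCCACUGUGCGAG, so the coding DNA strand is TGGCAGATATGATCTGTCCCACACTCTGTATTACGCAGCCTACTCACCAGTGAGCCCACCCACTGTGCGAG. The template is its reverse complement.

5'-CTCGCACAGTGGGTGGGCTCACTGGTGAGTAGGCTGCGTAATACAGAGTGTGGGACAGATCATATCTGCCA-3'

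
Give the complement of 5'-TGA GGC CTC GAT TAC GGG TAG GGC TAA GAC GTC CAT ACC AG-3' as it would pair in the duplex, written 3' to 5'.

3'-ACTCCGGAGCTAATGCCCATCCCGATTCTGCAGGTATGGTC-5'

Base-pairing A↔T, G↔C gives the complement. The complementary strand is antiparallel, so paired with a 5'→3' strand it runs 3'→5'.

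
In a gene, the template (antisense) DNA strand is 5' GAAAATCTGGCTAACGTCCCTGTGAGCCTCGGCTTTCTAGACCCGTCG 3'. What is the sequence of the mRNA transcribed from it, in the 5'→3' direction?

5′-CGACGGGUCUAGAAAGCCGAGGCUCACAGGGACGUUAGCCAGAUUUUC-3′

The mRNA has the sequence of the coding strand (reverse complement of the template) with T→U. Reverse complement of GAAAATCTGGCTAACGTCCCTGTGAGCCTCGGCTTTCTAGACCCGTCG is CGACGGGTCTAGAAAGCCGAGGCTCACAGGGACGTTAGCCAGATTTTC; then T→U.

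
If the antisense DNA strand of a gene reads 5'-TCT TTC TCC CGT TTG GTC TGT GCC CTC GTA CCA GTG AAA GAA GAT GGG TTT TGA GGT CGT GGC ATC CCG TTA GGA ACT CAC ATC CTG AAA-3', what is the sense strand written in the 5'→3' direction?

5′-TTTCAGGATGTGAGTTCCTAACGGGATGCCACGACCTCAAAACCCATCTTCTTTCACTGGTACGAGGGCACAGACCAAACGGGAGAAAGA-3′

The coding strand is complementary and antiparallel to the template: take the complement (A↔T, G↔C) and reverse.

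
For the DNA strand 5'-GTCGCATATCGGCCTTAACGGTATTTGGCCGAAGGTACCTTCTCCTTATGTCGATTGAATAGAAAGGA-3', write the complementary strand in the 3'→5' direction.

3'-CAGCGTATAGCCGGAATTGCCATAAACCGGCTTCCATGGAAGAGGAATACAGCTAACTTATCTTTCCT-5'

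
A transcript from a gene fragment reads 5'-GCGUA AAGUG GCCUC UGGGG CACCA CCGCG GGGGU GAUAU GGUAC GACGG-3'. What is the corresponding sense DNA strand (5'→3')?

5'-GCGTAAAGTGGCCTCTGGGGCACCACCGCGGGGGTGATATGGTACGACGG-3'

The coding DNA strand has the same 5'→3' sequence as the mRNA with U replaced by T.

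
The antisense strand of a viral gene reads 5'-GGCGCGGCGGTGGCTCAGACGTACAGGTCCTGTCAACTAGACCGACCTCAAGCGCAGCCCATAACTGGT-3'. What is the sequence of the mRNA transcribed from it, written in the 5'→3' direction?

5'-ACCAGUUAUGGGCUGCGCUUGAGGUCGGUCUAGUUGACAGGACCUGUACGUCUGAGCCACCGCCGCGCC-3'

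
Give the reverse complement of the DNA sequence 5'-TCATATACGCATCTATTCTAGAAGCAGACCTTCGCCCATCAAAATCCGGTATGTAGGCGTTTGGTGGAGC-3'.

5′-GCTCCACCAAACGCCTACATACCGGATTTTGATGGGCGAAGGTCTGCTTCTAGAATAGATGCGTATATGA-3′

Reading the sequence 3'→5' and pairing each base (A↔T, G↔C) gives the reverse complement directly.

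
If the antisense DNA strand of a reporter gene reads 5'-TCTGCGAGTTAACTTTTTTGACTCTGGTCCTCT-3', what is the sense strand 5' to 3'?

5'-AGAGGACCAGAGTCAAAAAAGTTAACTCGCAGA-3'

The coding strand is complementary and antiparallel to the template: take the complement (A↔T, G↔C) and reverse.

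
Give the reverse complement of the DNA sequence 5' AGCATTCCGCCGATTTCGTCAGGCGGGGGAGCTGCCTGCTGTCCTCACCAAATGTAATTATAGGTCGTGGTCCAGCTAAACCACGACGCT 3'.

5'-AGCGTCGTGGTTTAGCTGGACCACGACCTATAATTACATTTGGTGAGGACAGCAGGCAGCTCCCCCGCCTGACGAAATCGGCGGAATGCT-3'

Reading the sequence 3'→5' and pairing each base (A↔T, G↔C) gives the reverse complement directly.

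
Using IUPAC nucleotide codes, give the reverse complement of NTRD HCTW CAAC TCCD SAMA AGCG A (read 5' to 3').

5'-TCGCTTKTSHGGAGTTGWAGDHYAN-3'

Standard pairs A↔T, G↔C; ambiguity codes pair R↔Y, M↔K, W↔W, S↔S, D↔H, N↔N. Complement (NAYHDGAWGTTGAGGHSTKTTCGCT), then reverse for 5'→3'.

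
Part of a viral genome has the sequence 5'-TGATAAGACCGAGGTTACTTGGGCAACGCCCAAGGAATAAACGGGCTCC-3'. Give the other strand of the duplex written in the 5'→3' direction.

5'-GGAGCCCGTTTATTCCTTGGGCGTTGCCCAAGTAACCTCGGTCTTATCA-3'

Pairing A↔T and G↔C gives ACTATTCTGGCTCCAATGAACCCGTTGCGGGTTCCTTATTTGCCCGAGG, running 3'→5'. Reverse for the 5'→3' convention.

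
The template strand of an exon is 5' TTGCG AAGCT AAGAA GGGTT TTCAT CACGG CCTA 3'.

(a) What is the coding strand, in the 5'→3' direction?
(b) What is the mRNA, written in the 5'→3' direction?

(a) The coding strand is the reverse complement of the template: complement AACGCTTCGATTCTTCCCAAAAGTAGTGCCGGAT, then reverse.
(b) mRNA has the coding-strand sequence with T→U.

(a) 5'-TAGGCCGTGATGAAAACCCTTCTTAGCTTCGCAA-3'
(b) 5'-UAGGCCGUGAUGAAAACCCUUCUUAGCUUCGCAA-3'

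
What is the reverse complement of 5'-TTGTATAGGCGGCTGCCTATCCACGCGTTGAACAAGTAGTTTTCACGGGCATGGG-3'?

Complement each base (A↔T, G↔C): AACATATCCGCCGACGGATAGGTGCGCAACTTGTTCATCAAAAGTGCCCGTACCC. Then reverse.

5'-CCCATGCCCGTGAAAACTACTTGTTCAACGCGTGGATAGGCAGCCGCCTATACAA-3'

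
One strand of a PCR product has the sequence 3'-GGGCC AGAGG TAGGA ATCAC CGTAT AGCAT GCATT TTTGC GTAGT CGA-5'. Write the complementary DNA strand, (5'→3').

5′-CCCGGTCTCCATCCTTAGTGGCATATCGTACGTAAAAACGCATCAGCT-3′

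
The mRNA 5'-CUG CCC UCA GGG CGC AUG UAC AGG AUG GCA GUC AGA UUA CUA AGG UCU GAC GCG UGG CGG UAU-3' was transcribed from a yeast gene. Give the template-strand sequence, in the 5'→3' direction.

Replace U with T to get the coding DNA strand: CTGCCCTCAGGGCGCATGTACAGGATGGCAGTCAGATTACTAAGGTCTGACGCGTGGCGGTAT. The template strand is its reverse complement (complement GACGGGAGTCCCGCGTACATGTCCTACCGTCAGTCTAATGATTCCAGACTGCGCACCGCCATA, then reverse).

5'-ATACCGCCACGCGTCAGACCTTAGTAATCTGACTGCCATCCTGTACATGCGCCCTGAGGGCAG-3'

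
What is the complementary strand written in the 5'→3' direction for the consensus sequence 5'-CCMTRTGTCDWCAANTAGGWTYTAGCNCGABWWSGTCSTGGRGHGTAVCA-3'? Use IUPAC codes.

Standard pairs A↔T, G↔C; ambiguity codes pair R↔Y, M↔K, W↔W, S↔S, B↔V, D↔H, N↔N. Complement (GGKAYACAGHWGTTNATCCWARATCGNGCTVWWSCAGSACCYCDCATBGT), then reverse for 5'→3'.

5'-TGBTACDCYCCASGACSWWVTCGNGCTARAWCCTANTTGWHGACAYAKGG-3'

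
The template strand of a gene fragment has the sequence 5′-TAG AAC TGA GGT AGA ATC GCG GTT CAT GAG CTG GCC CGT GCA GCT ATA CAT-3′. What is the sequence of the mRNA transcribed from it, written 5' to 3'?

The mRNA has the sequence of the coding strand (reverse complement of the template) with T→U. Reverse complement of TAGAACTGAGGTAGAATCGCGGTTCATGAGCTGGCCCGTGCAGCTATACAT is ATGTATAGCTGCACGGGCCAGCTCATGAACCGCGATTCTACCTCAGTTCTA; then T→U.

5'-AUGUAUAGCUGCACGGGCCAGCUCAUGAACCGCGAUUCUACCUCAGUUCUA-3'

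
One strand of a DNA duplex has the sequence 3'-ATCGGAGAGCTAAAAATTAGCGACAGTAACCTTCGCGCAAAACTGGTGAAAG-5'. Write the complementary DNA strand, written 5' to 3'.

The strand is given 3'→5', so its complement runs 5'→3' in the same left-to-right order: pair each base A↔T, G↔C.

5′-TAGCCTCTCGATTTTTAATCGCTGTCATTGGAAGCGCGTTTTGACCACTTTC-3′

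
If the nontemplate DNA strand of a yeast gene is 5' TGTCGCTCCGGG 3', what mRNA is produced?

5′-UGUCGCUCCGGG-3′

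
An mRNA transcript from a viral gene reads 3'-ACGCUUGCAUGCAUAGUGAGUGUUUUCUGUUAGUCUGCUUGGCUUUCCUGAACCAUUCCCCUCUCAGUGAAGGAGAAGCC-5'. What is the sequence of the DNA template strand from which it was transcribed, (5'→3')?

5'-TGCGAACGTACGTATCACTCACAAAAGACAATCAGACGAACCGAAAGGACTTGGTAAGGGGAGAGTCACTTCCTCTTCGG-3'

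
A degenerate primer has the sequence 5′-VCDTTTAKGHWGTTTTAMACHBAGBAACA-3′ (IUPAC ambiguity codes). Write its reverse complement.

5'-TGTTVCTVDGTKTAAAACWDCMTAAAHGB-3'

Standard pairs A↔T, G↔C; ambiguity codes pair M↔K, W↔W, B↔V, D↔H. Complement (BGHAAATMCDWCAAAATKTGDVTCVTTGT), then reverse for 5'→3'.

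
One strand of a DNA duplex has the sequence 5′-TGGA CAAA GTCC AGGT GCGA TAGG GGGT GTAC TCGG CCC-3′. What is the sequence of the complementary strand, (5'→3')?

The complement of TGGACAAAGTCCAGGTGCGATAGGGGGTGTACTCGGCCC is ACCTGTTTCAGGTCCACGCTATCCCCCACATGAGCCGGG (A↔T, G↔C). DNA strands are antiparallel, so the complementary strand runs 3'→5'; reversing gives the 5'→3' form.

5′-GGGCCGAGTACACCCCCTATCGCACCTGGACTTTGTCCA-3′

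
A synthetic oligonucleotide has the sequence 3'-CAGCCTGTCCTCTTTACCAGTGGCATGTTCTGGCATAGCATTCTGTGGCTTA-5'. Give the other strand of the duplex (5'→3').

5′-GTCGGACAGGAGAAATGGTCACCGTACAAGACCGTATCGTAAGACACCGAAT-3′

The strand is given 3'→5', so its complement runs 5'→3' in the same left-to-right order: pair each base A↔T, G↔C.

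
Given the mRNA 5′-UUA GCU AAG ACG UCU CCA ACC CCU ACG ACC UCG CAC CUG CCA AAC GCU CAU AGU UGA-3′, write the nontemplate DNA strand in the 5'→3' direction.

5'-TTAGCTAAGACGTCTCCAACCCCTACGACCTCGCACCTGCCAAACGCTCATAGTTGA-3'

The coding DNA strand has the same 5'→3' sequence as the mRNA with U replaced by T.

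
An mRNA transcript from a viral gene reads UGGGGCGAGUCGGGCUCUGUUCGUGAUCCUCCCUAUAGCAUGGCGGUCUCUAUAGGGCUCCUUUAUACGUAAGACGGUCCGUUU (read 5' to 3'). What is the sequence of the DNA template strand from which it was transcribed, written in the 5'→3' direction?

5'-AAACGGACCGTCTTACGTATAAAGGAGCCCTATAGAGACCGCCATGCTATAGGGAGGATCACGAACAGAGCCCGACTCGCCCCA-3'

Replace U with T to get the coding DNA strand: TGGGGCGAGTCGGGCTCTGTTCGTGATCCTCCCTATAGCATGGCGGTCTCTATAGGGCTCCTTTATACGTAAGACGGTCCGTTT. The template strand is its reverse complement (complement ACCCCGCTCAGCCCGAGACAAGCACTAGGAGGGATATCGTACCGCCAGAGATATCCCGAGGAAATATGCATTCTGCCAGGCAAA, then reverse).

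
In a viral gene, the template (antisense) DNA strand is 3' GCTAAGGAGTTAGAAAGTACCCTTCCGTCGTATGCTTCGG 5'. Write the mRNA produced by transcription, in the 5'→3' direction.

Reading the template 3'→5' as shown, RNA polymerase pairs each base (A→U, T→A, G↔C) to build mRNA 5'→3' directly.

5'-CGAUUCCUCAAUCUUUCAUGGGAAGGCAGCAUACGAAGCC-3'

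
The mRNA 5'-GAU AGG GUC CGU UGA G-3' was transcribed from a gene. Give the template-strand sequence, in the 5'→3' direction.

5'-CTCAACGGACCCTATC-3'

Replace U with T to get the coding DNA strand: GATAGGGTCCGTTGAG. The template strand is its reverse complement (complement CTATCCCAGGCAACTC, then reverse).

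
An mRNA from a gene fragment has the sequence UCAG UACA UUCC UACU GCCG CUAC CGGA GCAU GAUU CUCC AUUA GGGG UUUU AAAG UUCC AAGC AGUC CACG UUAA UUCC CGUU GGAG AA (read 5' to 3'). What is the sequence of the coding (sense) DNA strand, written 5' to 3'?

5'-TCAGTACATTCCTACTGCCGCTACCGGAGCATGATTCTCCATTAGGGGTTTTAAAGTTCCAAGCAGTCCACGTTAATTCCCGTTGGAGAA-3'

The coding DNA strand has the same 5'→3' sequence as the mRNA with U replaced by T.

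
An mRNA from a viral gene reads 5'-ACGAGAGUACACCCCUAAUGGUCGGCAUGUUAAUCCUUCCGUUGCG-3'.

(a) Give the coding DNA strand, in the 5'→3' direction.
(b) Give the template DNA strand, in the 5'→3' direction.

(a) The coding strand matches the mRNA with U→T.
(b) The template strand is the reverse complement of the coding strand.

(a) 5'-ACGAGAGTACACCCCTAATGGTCGGCATGTTAATCCTTCCGTTGCG-3'
(b) 5'-CGCAACGGAAGGATTAACATGCCGACCATTAGGGGTGTACTCTCGT-3'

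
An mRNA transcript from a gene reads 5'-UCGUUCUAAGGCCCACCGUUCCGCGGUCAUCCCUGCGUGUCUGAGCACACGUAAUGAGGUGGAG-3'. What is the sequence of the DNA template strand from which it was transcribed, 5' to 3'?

Replace U with T to get the coding DNA strand: TCGTTCTAAGGCCCACCGTTCCGCGGTCATCCCTGCGTGTCTGAGCACACGTAATGAGGTGGAG. The template strand is its reverse complement (complement AGCAAGATTCCGGGTGGCAAGGCGCCAGTAGGGACGCACAGACTCGTGTGCATTACTCCACCTC, then reverse).

5'-CTCCACCTCATTACGTGTGCTCAGACACGCAGGGATGACCGCGGAACGGTGGGCCTTAGAACGA-3'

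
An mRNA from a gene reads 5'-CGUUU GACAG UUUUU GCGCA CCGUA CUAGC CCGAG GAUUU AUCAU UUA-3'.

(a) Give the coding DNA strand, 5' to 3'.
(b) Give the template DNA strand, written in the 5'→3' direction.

(a) 5'-CGTTTGACAGTTTTTGCGCACCGTACTAGCCCGAGGATTTATCATTTA-3'
(b) 5′-TAAATGATAAATCCTCGGGCTAGTACGGTGCGCAAAAACTGTCAAACG-3′

(a) The coding strand matches the mRNA with U→T.
(b) The template strand is the reverse complement of the coding strand.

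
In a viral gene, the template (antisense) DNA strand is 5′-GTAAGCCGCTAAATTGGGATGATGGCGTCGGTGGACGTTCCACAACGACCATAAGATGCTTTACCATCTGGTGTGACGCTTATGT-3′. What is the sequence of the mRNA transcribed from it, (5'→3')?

RNA polymerase reads the template 3'→5' and synthesizes mRNA 5'→3' by base-pairing (A→U, T→A, G↔C). The complement of the template is CATTCGGCGATTTAACCCTACTACCGCAGCCACCTGCAAGGTGTTGCTGGTATTCTACGAAATGGTAGACCACACTGCGAATACA; antiparallel, so 5'→3' the coding strand is ACATAAGCGTCACACCAGATGGTAAAGCATCTTATGGTCGTTGTGGAACGTCCACCGACGCCATCATCCCAATTTAGCGGCTTAC. Replace T with U for the mRNA.

5'-ACAUAAGCGUCACACCAGAUGGUAAAGCAUCUUAUGGUCGUUGUGGAACGUCCACCGACGCCAUCAUCCCAAUUUAGCGGCUUAC-3'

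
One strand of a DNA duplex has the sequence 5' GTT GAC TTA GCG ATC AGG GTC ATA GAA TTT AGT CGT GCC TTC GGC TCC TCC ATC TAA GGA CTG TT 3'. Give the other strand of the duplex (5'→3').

The complement of GTTGACTTAGCGATCAGGGTCATAGAATTTAGTCGTGCCTTCGGCTCCTCCATCTAAGGACTGTT is CAACTGAATCGCTAGTCCCAGTATCTTAAATCAGCACGGAAGCCGAGGAGGTAGATTCCTGACAA (A↔T, G↔C). DNA strands are antiparallel, so the complementary strand runs 3'→5'; reversing gives the 5'→3' form.

5'-AACAGTCCTTAGATGGAGGAGCCGAAGGCACGACTAAATTCTATGACCCTGATCGCTAAGTCAAC-3'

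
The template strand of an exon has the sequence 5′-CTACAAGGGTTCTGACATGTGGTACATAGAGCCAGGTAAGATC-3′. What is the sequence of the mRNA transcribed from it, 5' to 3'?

5'-GAUCUUACCUGGCUCUAUGUACCACAUGUCAGAACCCUUGUAG-3'

RNA polymerase reads the template 3'→5' and synthesizes mRNA 5'→3' by base-pairing (A→U, T→A, G↔C). The complement of the template is GATGTTCCCAAGACTGTACACCATGTATCTCGGTCCATTCTAG; antiparallel, so 5'→3' the coding strand is GATCTTACCTGGCTCTATGTACCACATGTCAGAACCCTTGTAG. Replace T with U for the mRNA.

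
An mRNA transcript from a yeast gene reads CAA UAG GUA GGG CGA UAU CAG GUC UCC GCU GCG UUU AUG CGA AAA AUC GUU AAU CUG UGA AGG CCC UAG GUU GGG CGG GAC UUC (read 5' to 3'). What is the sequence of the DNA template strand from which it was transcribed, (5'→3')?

5′-GAAGTCCCGCCCAACCTAGGGCCTTCACAGATTAACGATTTTTCGCATAAACGCAGCGGAGACCTGATATCGCCCTACCTATTG-3′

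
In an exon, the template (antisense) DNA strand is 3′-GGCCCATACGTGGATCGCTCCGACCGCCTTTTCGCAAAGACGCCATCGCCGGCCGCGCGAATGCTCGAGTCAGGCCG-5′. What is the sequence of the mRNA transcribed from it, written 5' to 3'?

5'-CCGGGUAUGCACCUAGCGAGGCUGGCGGAAAAGCGUUUCUGCGGUAGCGGCCGGCGCGCUUACGAGCUCAGUCCGGC-3'

Reading the template 3'→5' as shown, RNA polymerase pairs each base (A→U, T→A, G↔C) to build mRNA 5'→3' directly.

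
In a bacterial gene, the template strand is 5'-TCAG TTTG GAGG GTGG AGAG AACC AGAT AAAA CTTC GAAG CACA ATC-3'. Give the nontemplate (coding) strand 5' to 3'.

5'-GATTGTGCTTCGAAGTTTTATCTGGTTCTCTCCACCCTCCAAACTGA-3'

The coding strand is complementary and antiparallel to the template: take the complement (A↔T, G↔C) and reverse.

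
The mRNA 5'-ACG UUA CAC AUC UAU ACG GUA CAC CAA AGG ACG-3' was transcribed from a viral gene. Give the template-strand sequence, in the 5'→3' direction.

Replace U with T to get the coding DNA strand: ACGTTACACATCTATACGGTACACCAAAGGACG. The template strand is its reverse complement (complement TGCAATGTGTAGATATGCCATGTGGTTTCCTGC, then reverse).

5′-CGTCCTTTGGTGTACCGTATAGATGTGTAACGT-3′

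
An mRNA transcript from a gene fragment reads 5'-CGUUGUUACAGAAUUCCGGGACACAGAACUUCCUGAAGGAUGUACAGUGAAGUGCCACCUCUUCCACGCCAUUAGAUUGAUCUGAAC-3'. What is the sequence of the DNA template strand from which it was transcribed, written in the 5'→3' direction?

5'-GTTCAGATCAATCTAATGGCGTGGAAGAGGTGGCACTTCACTGTACATCCTTCAGGAAGTTCTGTGTCCCGGAATTCTGTAACAACG-3'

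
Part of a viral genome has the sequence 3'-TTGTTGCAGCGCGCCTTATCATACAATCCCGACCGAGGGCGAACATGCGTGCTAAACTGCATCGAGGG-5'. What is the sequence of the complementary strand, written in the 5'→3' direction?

5'-AACAACGTCGCGCGGAATAGTATGTTAGGGCTGGCTCCCGCTTGTACGCACGATTTGACGTAGCTCCC-3'

The strand is given 3'→5', so its complement runs 5'→3' in the same left-to-right order: pair each base A↔T, G↔C.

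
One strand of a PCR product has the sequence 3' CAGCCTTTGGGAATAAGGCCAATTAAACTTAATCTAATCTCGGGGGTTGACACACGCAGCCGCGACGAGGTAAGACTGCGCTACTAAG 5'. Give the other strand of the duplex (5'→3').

5'-GTCGGAAACCCTTATTCCGGTTAATTTGAATTAGATTAGAGCCCCCAACTGTGTGCGTCGGCGCTGCTCCATTCTGACGCGATGATTC-3'

The strand is given 3'→5', so its complement runs 5'→3' in the same left-to-right order: pair each base A↔T, G↔C.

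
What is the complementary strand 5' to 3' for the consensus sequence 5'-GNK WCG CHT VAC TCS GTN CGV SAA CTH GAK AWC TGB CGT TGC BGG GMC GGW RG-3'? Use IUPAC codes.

5'-CYWCCGKCCCVGCAACGVCAGWTMTCDAGTTSBCGNACSGAGTBADGCGWMNC-3'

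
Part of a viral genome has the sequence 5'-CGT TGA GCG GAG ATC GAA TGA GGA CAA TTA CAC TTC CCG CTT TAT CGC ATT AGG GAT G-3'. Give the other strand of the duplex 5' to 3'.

Pairing A↔T and G↔C gives GCAACTCGCCTCTAGCTTACTCCTGTTAATGTGAAGGGCGAAATAGCGTAATCCCTAC, running 3'→5'. Reverse for the 5'→3' convention.

5'-CATCCCTAATGCGATAAAGCGGGAAGTGTAATTGTCCTCATTCGATCTCCGCTCAACG-3'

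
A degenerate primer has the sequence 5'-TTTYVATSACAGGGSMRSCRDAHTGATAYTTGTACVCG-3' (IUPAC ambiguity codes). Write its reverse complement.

Standard pairs A↔T, G↔C; ambiguity codes pair R↔Y, M↔K, S↔S, D↔H, V↔B. Complement (AAARBTASTGTCCCSKYSGYHTDACTATRAACATGBGC), then reverse for 5'→3'.

5'-CGBGTACAARTATCADTHYGSYKSCCCTGTSATBRAAA-3'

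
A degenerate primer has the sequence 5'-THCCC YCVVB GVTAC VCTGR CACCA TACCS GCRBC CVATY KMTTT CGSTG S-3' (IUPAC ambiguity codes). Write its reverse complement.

Standard pairs A↔T, G↔C; ambiguity codes pair R↔Y, M↔K, S↔S, B↔V, H↔D. Complement (ADGGGRGBBVCBATGBGACYGTGGTATGGSCGYVGGBTARMKAAAGCSACS), then reverse for 5'→3'.

5'-SCASCGAAAKMRATBGGVYGCSGGTATGGTGYCAGBGTABCVBBGRGGGDA-3'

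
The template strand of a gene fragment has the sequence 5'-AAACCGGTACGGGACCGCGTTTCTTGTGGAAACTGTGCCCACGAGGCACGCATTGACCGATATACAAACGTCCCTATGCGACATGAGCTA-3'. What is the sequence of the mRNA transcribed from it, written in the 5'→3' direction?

The mRNA has the sequence of the coding strand (reverse complement of the template) with T→U. Reverse complement of AAACCGGTACGGGACCGCGTTTCTTGTGGAAACTGTGCCCACGAGGCACGCATTGACCGATATACAAACGTCCCTATGCGACATGAGCTA is TAGCTCATGTCGCATAGGGACGTTTGTATATCGGTCAATGCGTGCCTCGTGGGCACAGTTTCCACAAGAAACGCGGTCCCGTACCGGTTT; then T→U.

5'-UAGCUCAUGUCGCAUAGGGACGUUUGUAUAUCGGUCAAUGCGUGCCUCGUGGGCACAGUUUCCACAAGAAACGCGGUCCCGUACCGGUUU-3'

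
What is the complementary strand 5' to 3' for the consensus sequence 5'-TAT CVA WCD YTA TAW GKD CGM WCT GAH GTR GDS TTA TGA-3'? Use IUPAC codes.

5'-TCATAASHCYACDTCAGWKCGHMCWTATARHGWTBGATA-3'

Standard pairs A↔T, G↔C; ambiguity codes pair R↔Y, M↔K, W↔W, S↔S, D↔H, V↔B. Complement (ATAGBTWGHRATATWCMHGCKWGACTDCAYCHSAATACT), then reverse for 5'→3'.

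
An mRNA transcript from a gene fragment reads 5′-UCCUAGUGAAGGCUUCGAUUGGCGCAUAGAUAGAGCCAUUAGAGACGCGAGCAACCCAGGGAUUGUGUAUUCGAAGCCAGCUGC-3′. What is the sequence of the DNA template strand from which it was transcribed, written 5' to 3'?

5'-GCAGCTGGCTTCGAATACACAATCCCTGGGTTGCTCGCGTCTCTAATGGCTCTATCTATGCGCCAATCGAAGCCTTCACTAGGA-3'

Replace U with T to get the coding DNA strand: TCCTAGTGAAGGCTTCGATTGGCGCATAGATAGAGCCATTAGAGACGCGAGCAACCCAGGGATTGTGTATTCGAAGCCAGCTGC. The template strand is its reverse complement (complement AGGATCACTTCCGAAGCTAACCGCGTATCTATCTCGGTAATCTCTGCGCTCGTTGGGTCCCTAACACATAAGCTTCGGTCGACG, then reverse).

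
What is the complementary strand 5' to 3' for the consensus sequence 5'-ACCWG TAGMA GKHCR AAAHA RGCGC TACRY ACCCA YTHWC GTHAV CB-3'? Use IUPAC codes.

Standard pairs A↔T, G↔C; ambiguity codes pair R↔Y, M↔K, W↔W, B↔V, H↔D. Complement (TGGWCATCKTCMDGYTTTDTYCGCGATGYRTGGGTRADWGCADTBGV), then reverse for 5'→3'.

5'-VGBTDACGWDARTGGGTRYGTAGCGCYTDTTTYGDMCTKCTACWGGT-3'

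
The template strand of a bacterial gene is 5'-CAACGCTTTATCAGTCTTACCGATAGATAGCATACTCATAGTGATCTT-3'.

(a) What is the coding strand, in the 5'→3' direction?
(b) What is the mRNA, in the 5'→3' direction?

(a) 5'-AAGATCACTATGAGTATGCTATCTATCGGTAAGACTGATAAAGCGTTG-3'
(b) 5'-AAGAUCACUAUGAGUAUGCUAUCUAUCGGUAAGACUGAUAAAGCGUUG-3'

(a) The coding strand is the reverse complement of the template: complement GTTGCGAAATAGTCAGAATGGCTATCTATCGTATGAGTATCACTAGAA, then reverse.
(b) mRNA has the coding-strand sequence with T→U.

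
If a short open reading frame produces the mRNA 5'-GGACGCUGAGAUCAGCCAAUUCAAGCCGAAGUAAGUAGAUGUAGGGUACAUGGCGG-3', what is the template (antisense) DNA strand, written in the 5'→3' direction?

5'-CCGCCATGTACCCTACATCTACTTACTTCGGCTTGAATTGGCTGATCTCAGCGTCC-3'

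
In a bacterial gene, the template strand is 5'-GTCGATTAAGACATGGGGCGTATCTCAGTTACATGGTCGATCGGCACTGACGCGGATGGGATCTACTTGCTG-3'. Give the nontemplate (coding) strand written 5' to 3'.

The coding strand is complementary and antiparallel to the template: take the complement (A↔T, G↔C) and reverse.

5′-CAGCAAGTAGATCCCATCCGCGTCAGTGCCGATCGACCATGTAACTGAGATACGCCCCATGTCTTAATCGAC-3′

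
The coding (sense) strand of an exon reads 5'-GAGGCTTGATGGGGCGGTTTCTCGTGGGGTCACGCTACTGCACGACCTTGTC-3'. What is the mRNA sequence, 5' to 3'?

mRNA has the coding-strand sequence with U in place of T.

5'-GAGGCUUGAUGGGGCGGUUUCUCGUGGGGUCACGCUACUGCACGACCUUGUC-3'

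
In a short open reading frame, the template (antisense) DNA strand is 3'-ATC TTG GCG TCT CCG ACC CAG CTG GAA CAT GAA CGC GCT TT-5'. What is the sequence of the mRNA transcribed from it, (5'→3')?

5'-UAGAACCGCAGAGGCUGGGUCGACCUUGUACUUGCGCGAAA-3'

Reading the template 3'→5' as shown, RNA polymerase pairs each base (A→U, T→A, G↔C) to build mRNA 5'→3' directly.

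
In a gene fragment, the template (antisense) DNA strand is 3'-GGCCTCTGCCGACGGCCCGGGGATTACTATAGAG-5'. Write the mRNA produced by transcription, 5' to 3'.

Reading the template 3'→5' as shown, RNA polymerase pairs each base (A→U, T→A, G↔C) to build mRNA 5'→3' directly.

5'-CCGGAGACGGCUGCCGGGCCCCUAAUGAUAUCUC-3'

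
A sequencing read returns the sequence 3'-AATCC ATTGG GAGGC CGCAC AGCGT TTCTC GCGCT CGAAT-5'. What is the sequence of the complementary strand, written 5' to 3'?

5'-TTAGGTAACCCTCCGGCGTGTCGCAAAGAGCGCGAGCTTA-3'

The strand is given 3'→5', so its complement runs 5'→3' in the same left-to-right order: pair each base A↔T, G↔C.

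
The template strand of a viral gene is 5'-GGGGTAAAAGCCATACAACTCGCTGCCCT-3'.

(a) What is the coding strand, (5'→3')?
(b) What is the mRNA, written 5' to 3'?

(a) The coding strand is the reverse complement of the template: complement CCCCATTTTCGGTATGTTGAGCGACGGGA, then reverse.
(b) mRNA has the coding-strand sequence with T→U.

(a) 5′-AGGGCAGCGAGTTGTATGGCTTTTACCCC-3′
(b) 5'-AGGGCAGCGAGUUGUAUGGCUUUUACCCC-3'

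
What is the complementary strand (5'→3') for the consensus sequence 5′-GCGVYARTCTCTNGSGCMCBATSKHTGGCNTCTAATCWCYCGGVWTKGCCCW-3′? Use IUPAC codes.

Standard pairs A↔T, G↔C; ambiguity codes pair R↔Y, M↔K, W↔W, S↔S, B↔V, H↔D, N↔N. Complement (CGCBRTYAGAGANCSCGKGVTASMDACCGNAGATTAGWGRGCCBWAMCGGGW), then reverse for 5'→3'.

5'-WGGGCMAWBCCGRGWGATTAGANGCCADMSATVGKGCSCNAGAGAYTRBCGC-3'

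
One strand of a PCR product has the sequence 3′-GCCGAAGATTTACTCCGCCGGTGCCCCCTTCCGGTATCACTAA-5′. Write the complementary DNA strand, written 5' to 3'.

The strand is given 3'→5', so its complement runs 5'→3' in the same left-to-right order: pair each base A↔T, G↔C.

5'-CGGCTTCTAAATGAGGCGGCCACGGGGGAAGGCCATAGTGATT-3'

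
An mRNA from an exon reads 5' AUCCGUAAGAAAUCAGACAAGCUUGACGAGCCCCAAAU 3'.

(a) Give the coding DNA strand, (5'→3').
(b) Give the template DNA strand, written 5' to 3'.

(a) The coding strand matches the mRNA with U→T.
(b) The template strand is the reverse complement of the coding strand.

(a) 5'-ATCCGTAAGAAATCAGACAAGCTTGACGAGCCCCAAAT-3'
(b) 5'-ATTTGGGGCTCGTCAAGCTTGTCTGATTTCTTACGGAT-3'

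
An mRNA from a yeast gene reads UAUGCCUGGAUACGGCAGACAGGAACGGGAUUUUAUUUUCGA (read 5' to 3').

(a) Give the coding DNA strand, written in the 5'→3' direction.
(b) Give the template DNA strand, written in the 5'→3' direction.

(a) 5′-TATGCCTGGATACGGCAGACAGGAACGGGATTTTATTTTCGA-3′
(b) 5'-TCGAAAATAAAATCCCGTTCCTGTCTGCCGTATCCAGGCATA-3'

(a) The coding strand matches the mRNA with U→T.
(b) The template strand is the reverse complement of the coding strand.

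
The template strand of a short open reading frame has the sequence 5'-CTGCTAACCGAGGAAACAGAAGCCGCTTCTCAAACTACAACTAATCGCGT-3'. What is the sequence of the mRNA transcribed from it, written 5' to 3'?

5'-ACGCGAUUAGUUGUAGUUUGAGAAGCGGCUUCUGUUUCCUCGGUUAGCAG-3'

RNA polymerase reads the template 3'→5' and synthesizes mRNA 5'→3' by base-pairing (A→U, T→A, G↔C). The complement of the template is GACGATTGGCTCCTTTGTCTTCGGCGAAGAGTTTGATGTTGATTAGCGCA; antiparallel, so 5'→3' the coding strand is ACGCGATTAGTTGTAGTTTGAGAAGCGGCTTCTGTTTCCTCGGTTAGCAG. Replace T with U for the mRNA.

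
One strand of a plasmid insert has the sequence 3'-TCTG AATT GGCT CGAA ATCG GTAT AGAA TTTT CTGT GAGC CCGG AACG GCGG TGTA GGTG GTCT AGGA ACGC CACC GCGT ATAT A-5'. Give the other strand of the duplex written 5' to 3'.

5'-AGACTTAACCGAGCTTTAGCCATATCTTAAAAGACACTCGGGCCTTGCCGCCACATCCACCAGATCCTTGCGGTGGCGCATATAT-3'

The strand is given 3'→5', so its complement runs 5'→3' in the same left-to-right order: pair each base A↔T, G↔C.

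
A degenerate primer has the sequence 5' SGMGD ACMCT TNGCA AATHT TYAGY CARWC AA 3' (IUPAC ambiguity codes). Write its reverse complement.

Standard pairs A↔T, G↔C; ambiguity codes pair R↔Y, M↔K, W↔W, S↔S, D↔H, N↔N. Complement (SCKCHTGKGAANCGTTTADAARTCRGTYWGTT), then reverse for 5'→3'.

5'-TTGWYTGRCTRAADATTTGCNAAGKGTHCKCS-3'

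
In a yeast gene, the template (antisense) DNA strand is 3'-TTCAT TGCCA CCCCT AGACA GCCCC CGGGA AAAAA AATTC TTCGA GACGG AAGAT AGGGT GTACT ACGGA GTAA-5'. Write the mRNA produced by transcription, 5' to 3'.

5′-AAGUAACGGUGGGGAUCUGUCGGGGGCCCUUUUUUUUAAGAAGCUCUGCCUUCUAUCCCACAUGAUGCCUCAUU-3′

Reading the template 3'→5' as shown, RNA polymerase pairs each base (A→U, T→A, G↔C) to build mRNA 5'→3' directly.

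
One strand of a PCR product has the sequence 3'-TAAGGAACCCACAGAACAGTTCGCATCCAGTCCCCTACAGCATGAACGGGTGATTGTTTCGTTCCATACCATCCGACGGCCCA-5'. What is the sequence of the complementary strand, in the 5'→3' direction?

The strand is given 3'→5', so its complement runs 5'→3' in the same left-to-right order: pair each base A↔T, G↔C.

5′-ATTCCTTGGGTGTCTTGTCAAGCGTAGGTCAGGGGATGTCGTACTTGCCCACTAACAAAGCAAGGTATGGTAGGCTGCCGGGT-3′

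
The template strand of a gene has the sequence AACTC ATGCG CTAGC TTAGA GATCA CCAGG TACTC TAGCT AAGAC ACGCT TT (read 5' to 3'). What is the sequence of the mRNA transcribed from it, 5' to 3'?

The mRNA has the sequence of the coding strand (reverse complement of the template) with T→U. Reverse complement of AACTCATGCGCTAGCTTAGAGATCACCAGGTACTCTAGCTAAGACACGCTTT is AAAGCGTGTCTTAGCTAGAGTACCTGGTGATCTCTAAGCTAGCGCATGAGTT; then T→U.

5'-AAAGCGUGUCUUAGCUAGAGUACCUGGUGAUCUCUAAGCUAGCGCAUGAGUU-3'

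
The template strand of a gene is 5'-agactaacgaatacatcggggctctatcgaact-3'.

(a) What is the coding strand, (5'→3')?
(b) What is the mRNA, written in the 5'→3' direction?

(a) 5'-AGTTCGATAGAGCCCCGATGTATTCGTTAGTCT-3'
(b) 5'-AGUUCGAUAGAGCCCCGAUGUAUUCGUUAGUCU-3'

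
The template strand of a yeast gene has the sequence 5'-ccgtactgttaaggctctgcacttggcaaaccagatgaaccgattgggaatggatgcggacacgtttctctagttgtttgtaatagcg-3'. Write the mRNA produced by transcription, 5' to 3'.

5'-CGCUAUUACAAACAACUAGAGAAACGUGUCCGCAUCCAUUCCCAAUCGGUUCAUCUGGUUUGCCAAGUGCAGAGCCUUAACAGUACGG-3'

The mRNA has the sequence of the coding strand (reverse complement of the template) with T→U. Reverse complement of CCGTACTGTTAAGGCTCTGCACTTGGCAAACCAGATGAACCGATTGGGAATGGATGCGGACACGTTTCTCTAGTTGTTTGTAATAGCG is CGCTATTACAAACAACTAGAGAAACGTGTCCGCATCCATTCCCAATCGGTTCATCTGGTTTGCCAAGTGCAGAGCCTTAACAGTACGG; then T→U.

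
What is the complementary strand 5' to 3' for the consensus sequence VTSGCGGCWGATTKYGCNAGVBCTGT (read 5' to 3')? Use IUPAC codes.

5'-ACAGVBCTNGCRMAATCWGCCGCSAB-3'

Standard pairs A↔T, G↔C; ambiguity codes pair Y↔R, K↔M, W↔W, S↔S, B↔V, N↔N. Complement (BASCGCCGWCTAAMRCGNTCBVGACA), then reverse for 5'→3'.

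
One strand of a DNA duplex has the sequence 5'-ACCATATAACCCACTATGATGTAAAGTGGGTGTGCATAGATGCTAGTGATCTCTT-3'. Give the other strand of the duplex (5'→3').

5'-AAGAGATCACTAGCATCTATGCACACCCACTTTACATCATAGTGGGTTATATGGT-3'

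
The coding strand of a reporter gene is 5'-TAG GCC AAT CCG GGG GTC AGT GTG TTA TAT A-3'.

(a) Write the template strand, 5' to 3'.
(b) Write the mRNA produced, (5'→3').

(a) The template strand is the reverse complement of the coding strand: complement ATCCGGTTAGGCCCCCAGTCACACAATATAT, then reverse.
(b) mRNA matches the coding strand with T→U.

(a) 5'-TATATAACACACTGACCCCCGGATTGGCCTA-3'
(b) 5'-UAGGCCAAUCCGGGGGUCAGUGUGUUAUAUA-3'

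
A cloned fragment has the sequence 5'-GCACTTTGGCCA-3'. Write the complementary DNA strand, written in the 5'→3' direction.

Pairing A↔T and G↔C gives CGTGAAACCGGT, running 3'→5'. Reverse for the 5'→3' convention.

5'-TGGCCAAAGTGC-3'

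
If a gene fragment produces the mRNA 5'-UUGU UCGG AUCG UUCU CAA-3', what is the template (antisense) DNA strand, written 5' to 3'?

Replace U with T to get the coding DNA strand: TTGTTCGGATCGTTCTCAA. The template strand is its reverse complement (complement AACAAGCCTAGCAAGAGTT, then reverse).

5'-TTGAGAACGATCCGAACAA-3'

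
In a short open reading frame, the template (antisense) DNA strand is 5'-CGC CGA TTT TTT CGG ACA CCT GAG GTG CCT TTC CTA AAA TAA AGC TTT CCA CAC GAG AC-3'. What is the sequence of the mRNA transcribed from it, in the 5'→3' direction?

5'-GUCUCGUGUGGAAAGCUUUAUUUUAGGAAAGGCACCUCAGGUGUCCGAAAAAAUCGGCG-3'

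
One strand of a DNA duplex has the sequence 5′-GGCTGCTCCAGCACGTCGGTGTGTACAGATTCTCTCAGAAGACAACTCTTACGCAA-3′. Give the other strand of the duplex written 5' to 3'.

Pairing A↔T and G↔C gives CCGACGAGGTCGTGCAGCCACACATGTCTAAGAGAGTCTTCTGTTGAGAATGCGTT, running 3'→5'. Reverse for the 5'→3' convention.

5'-TTGCGTAAGAGTTGTCTTCTGAGAGAATCTGTACACACCGACGTGCTGGAGCAGCC-3'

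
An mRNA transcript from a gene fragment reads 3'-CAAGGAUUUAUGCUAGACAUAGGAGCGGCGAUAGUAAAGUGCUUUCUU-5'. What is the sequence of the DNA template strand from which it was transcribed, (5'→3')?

5'-GTTCCTAAATACGATCTGTATCCTCGCCGCTATCATTTCACGAAAGAA-3'

Written 5'→3' the mRNA is UUCUUUCGUGAAAUGAUAGCGGCGAGGAUACAGAUCGUAUUUAGGAAC, so the coding DNA strand is TTCTTTCGTGAAATGATAGCGGCGAGGATACAGATCGTATTTAGGAAC. The template is its reverse complement.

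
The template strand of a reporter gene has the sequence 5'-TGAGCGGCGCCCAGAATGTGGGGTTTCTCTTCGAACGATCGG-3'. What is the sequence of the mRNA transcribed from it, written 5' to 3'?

5'-CCGAUCGUUCGAAGAGAAACCCCACAUUCUGGGCGCCGCUCA-3'

RNA polymerase reads the template 3'→5' and synthesizes mRNA 5'→3' by base-pairing (A→U, T→A, G↔C). The complement of the template is ACTCGCCGCGGGTCTTACACCCCAAAGAGAAGCTTGCTAGCC; antiparallel, so 5'→3' the coding strand is CCGATCGTTCGAAGAGAAACCCCACATTCTGGGCGCCGCTCA. Replace T with U for the mRNA.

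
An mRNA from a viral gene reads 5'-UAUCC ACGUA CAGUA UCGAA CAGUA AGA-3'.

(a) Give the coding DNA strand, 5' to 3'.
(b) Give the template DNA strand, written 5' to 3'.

(a) The coding strand matches the mRNA with U→T.
(b) The template strand is the reverse complement of the coding strand.

(a) 5′-TATCCACGTACAGTATCGAACAGTAAGA-3′
(b) 5'-TCTTACTGTTCGATACTGTACGTGGATA-3'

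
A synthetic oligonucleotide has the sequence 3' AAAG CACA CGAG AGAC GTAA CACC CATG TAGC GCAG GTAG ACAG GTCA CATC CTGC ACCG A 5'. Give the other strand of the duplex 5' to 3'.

5'-TTTCGTGTGCTCTCTGCATTGTGGGTACATCGCGTCCATCTGTCCAGTGTAGGACGTGGCT-3'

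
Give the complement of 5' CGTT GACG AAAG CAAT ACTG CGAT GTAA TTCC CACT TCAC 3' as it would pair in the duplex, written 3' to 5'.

Base-pairing A↔T, G↔C gives the complement. The complementary strand is antiparallel, so paired with a 5'→3' strand it runs 3'→5'.

3'-GCAACTGCTTTCGTTATGACGCTACATTAAGGGTGAAGTG-5'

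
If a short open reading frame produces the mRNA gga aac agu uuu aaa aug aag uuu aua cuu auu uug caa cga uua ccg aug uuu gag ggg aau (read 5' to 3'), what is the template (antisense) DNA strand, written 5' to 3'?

5'-ATTCCCCTCAAACATCGGTAATCGTTGCAAAATAAGTATAAACTTCATTTTAAAACTGTTTCC-3'

Replace U with T to get the coding DNA strand: GGAAACAGTTTTAAAATGAAGTTTATACTTATTTTGCAACGATTACCGATGTTTGAGGGGAAT. The template strand is its reverse complement (complement CCTTTGTCAAAATTTTACTTCAAATATGAATAAAACGTTGCTAATGGCTACAAACTCCCCTTA, then reverse).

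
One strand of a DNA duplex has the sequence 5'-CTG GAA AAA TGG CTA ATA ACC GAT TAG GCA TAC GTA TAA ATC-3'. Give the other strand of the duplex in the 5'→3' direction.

5'-GATTTATACGTATGCCTAATCGGTTATTAGCCATTTTTCCAG-3'

The complement of CTGGAAAAATGGCTAATAACCGATTAGGCATACGTATAAATC is GACCTTTTTACCGATTATTGGCTAATCCGTATGCATATTTAG (A↔T, G↔C). DNA strands are antiparallel, so the complementary strand runs 3'→5'; reversing gives the 5'→3' form.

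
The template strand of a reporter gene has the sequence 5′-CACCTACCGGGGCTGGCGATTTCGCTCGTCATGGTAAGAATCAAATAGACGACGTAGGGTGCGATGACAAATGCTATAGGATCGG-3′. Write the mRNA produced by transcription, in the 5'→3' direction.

5'-CCGAUCCUAUAGCAUUUGUCAUCGCACCCUACGUCGUCUAUUUGAUUCUUACCAUGACGAGCGAAAUCGCCAGCCCCGGUAGGUG-3'

The mRNA has the sequence of the coding strand (reverse complement of the template) with T→U. Reverse complement of CACCTACCGGGGCTGGCGATTTCGCTCGTCATGGTAAGAATCAAATAGACGACGTAGGGTGCGATGACAAATGCTATAGGATCGG is CCGATCCTATAGCATTTGTCATCGCACCCTACGTCGTCTATTTGATTCTTACCATGACGAGCGAAATCGCCAGCCCCGGTAGGTG; then T→U.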